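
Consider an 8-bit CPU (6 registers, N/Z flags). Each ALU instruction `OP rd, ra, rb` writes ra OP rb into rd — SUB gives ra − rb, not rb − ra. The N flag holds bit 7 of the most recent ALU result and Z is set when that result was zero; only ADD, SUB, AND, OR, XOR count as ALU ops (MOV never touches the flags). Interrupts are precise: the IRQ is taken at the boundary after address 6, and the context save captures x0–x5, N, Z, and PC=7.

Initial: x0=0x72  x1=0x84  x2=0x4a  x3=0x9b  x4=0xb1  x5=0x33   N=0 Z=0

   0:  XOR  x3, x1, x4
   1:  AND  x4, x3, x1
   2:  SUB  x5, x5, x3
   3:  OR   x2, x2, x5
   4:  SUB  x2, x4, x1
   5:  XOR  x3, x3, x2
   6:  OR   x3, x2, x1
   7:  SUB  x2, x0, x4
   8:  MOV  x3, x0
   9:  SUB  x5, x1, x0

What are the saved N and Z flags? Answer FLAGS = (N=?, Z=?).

after  0: x0=0x72 x1=0x84 x2=0x4a x3=0x35 x4=0xb1 x5=0x33  N=0 Z=0
after  1: x0=0x72 x1=0x84 x2=0x4a x3=0x35 x4=0x04 x5=0x33  N=0 Z=0
after  2: x0=0x72 x1=0x84 x2=0x4a x3=0x35 x4=0x04 x5=0xfe  N=1 Z=0
after  3: x0=0x72 x1=0x84 x2=0xfe x3=0x35 x4=0x04 x5=0xfe  N=1 Z=0
after  4: x0=0x72 x1=0x84 x2=0x80 x3=0x35 x4=0x04 x5=0xfe  N=1 Z=0
after  5: x0=0x72 x1=0x84 x2=0x80 x3=0xb5 x4=0x04 x5=0xfe  N=1 Z=0
after  6: x0=0x72 x1=0x84 x2=0x80 x3=0x84 x4=0x04 x5=0xfe  N=1 Z=0
-- IRQ taken; context saved, return-PC = 7 --

FLAGS = (N=1, Z=0)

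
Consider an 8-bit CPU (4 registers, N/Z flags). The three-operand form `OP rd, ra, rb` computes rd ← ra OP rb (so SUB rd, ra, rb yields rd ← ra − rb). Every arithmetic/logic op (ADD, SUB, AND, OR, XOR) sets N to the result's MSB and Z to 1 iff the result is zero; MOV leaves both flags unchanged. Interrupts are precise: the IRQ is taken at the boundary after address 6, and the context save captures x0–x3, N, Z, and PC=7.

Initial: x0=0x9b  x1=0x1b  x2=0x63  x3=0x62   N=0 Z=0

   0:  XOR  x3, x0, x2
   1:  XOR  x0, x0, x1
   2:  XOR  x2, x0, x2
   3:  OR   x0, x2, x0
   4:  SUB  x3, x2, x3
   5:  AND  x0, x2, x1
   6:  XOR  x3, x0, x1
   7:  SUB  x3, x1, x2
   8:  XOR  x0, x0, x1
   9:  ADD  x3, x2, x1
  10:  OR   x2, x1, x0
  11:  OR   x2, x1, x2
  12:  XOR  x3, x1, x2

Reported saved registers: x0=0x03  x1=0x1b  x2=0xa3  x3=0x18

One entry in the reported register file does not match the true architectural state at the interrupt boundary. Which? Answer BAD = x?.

after  0: x0=0x9b x1=0x1b x2=0x63 x3=0xf8  N=1 Z=0
after  1: x0=0x80 x1=0x1b x2=0x63 x3=0xf8  N=1 Z=0
after  2: x0=0x80 x1=0x1b x2=0xe3 x3=0xf8  N=1 Z=0
after  3: x0=0xe3 x1=0x1b x2=0xe3 x3=0xf8  N=1 Z=0
after  4: x0=0xe3 x1=0x1b x2=0xe3 x3=0xeb  N=1 Z=0
after  5: x0=0x03 x1=0x1b x2=0xe3 x3=0xeb  N=0 Z=0
after  6: x0=0x03 x1=0x1b x2=0xe3 x3=0x18  N=0 Z=0
-- IRQ taken; context saved, return-PC = 7 --
mismatch: x2: reported 0xa3 vs actual 0xe3

BAD = x2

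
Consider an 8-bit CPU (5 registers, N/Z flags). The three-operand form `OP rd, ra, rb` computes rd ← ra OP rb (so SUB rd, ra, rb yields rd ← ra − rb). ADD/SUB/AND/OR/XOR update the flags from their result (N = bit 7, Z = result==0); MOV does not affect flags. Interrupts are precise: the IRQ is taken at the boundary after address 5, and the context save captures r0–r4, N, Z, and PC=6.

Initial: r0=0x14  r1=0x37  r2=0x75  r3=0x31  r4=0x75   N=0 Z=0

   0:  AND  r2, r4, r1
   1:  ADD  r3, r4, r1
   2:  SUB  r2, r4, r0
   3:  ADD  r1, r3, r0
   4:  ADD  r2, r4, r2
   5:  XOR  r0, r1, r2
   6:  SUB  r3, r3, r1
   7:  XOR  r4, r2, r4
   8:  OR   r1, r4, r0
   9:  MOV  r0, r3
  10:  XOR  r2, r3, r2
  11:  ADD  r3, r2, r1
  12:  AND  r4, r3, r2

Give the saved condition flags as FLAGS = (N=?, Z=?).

FLAGS = (N=0, Z=0)

after  0: r0=0x14 r1=0x37 r2=0x35 r3=0x31 r4=0x75  N=0 Z=0
after  1: r0=0x14 r1=0x37 r2=0x35 r3=0xac r4=0x75  N=1 Z=0
after  2: r0=0x14 r1=0x37 r2=0x61 r3=0xac r4=0x75  N=0 Z=0
after  3: r0=0x14 r1=0xc0 r2=0x61 r3=0xac r4=0x75  N=1 Z=0
after  4: r0=0x14 r1=0xc0 r2=0xd6 r3=0xac r4=0x75  N=1 Z=0
after  5: r0=0x16 r1=0xc0 r2=0xd6 r3=0xac r4=0x75  N=0 Z=0
-- IRQ taken; context saved, return-PC = 6 --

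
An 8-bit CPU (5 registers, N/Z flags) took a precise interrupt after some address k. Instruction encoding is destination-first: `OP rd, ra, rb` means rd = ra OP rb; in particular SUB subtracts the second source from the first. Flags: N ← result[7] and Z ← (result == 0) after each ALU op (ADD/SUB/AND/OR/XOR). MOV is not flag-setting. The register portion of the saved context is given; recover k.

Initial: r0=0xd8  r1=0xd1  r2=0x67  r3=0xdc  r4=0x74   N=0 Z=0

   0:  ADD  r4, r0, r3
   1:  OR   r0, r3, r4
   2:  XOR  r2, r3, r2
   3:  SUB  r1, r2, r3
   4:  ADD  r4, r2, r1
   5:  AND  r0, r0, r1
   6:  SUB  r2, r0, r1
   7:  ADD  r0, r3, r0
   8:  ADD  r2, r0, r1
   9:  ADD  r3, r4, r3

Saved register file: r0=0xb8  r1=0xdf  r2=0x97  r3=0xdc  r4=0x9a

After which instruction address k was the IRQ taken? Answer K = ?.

K = 8

after  0: r0=0xd8 r1=0xd1 r2=0x67 r3=0xdc r4=0xb4  N=1 Z=0
after  1: r0=0xfc r1=0xd1 r2=0x67 r3=0xdc r4=0xb4  N=1 Z=0
after  2: r0=0xfc r1=0xd1 r2=0xbb r3=0xdc r4=0xb4  N=1 Z=0
after  3: r0=0xfc r1=0xdf r2=0xbb r3=0xdc r4=0xb4  N=1 Z=0
after  4: r0=0xfc r1=0xdf r2=0xbb r3=0xdc r4=0x9a  N=1 Z=0
after  5: r0=0xdc r1=0xdf r2=0xbb r3=0xdc r4=0x9a  N=1 Z=0
after  6: r0=0xdc r1=0xdf r2=0xfd r3=0xdc r4=0x9a  N=1 Z=0
after  7: r0=0xb8 r1=0xdf r2=0xfd r3=0xdc r4=0x9a  N=1 Z=0
after  8: r0=0xb8 r1=0xdf r2=0x97 r3=0xdc r4=0x9a  N=1 Z=0
-- IRQ taken; context saved, return-PC = 9 --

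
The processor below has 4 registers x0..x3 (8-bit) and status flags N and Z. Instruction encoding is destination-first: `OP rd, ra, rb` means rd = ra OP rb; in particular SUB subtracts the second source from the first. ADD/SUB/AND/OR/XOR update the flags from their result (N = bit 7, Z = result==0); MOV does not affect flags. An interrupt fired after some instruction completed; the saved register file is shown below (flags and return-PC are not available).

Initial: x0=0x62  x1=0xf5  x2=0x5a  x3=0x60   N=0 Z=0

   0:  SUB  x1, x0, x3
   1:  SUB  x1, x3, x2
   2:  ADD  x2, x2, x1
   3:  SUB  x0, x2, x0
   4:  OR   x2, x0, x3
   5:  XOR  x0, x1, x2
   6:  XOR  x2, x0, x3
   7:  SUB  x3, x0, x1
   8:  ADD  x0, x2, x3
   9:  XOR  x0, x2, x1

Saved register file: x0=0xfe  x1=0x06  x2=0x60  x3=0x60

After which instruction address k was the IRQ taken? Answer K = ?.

after  0: x0=0x62 x1=0x02 x2=0x5a x3=0x60  N=0 Z=0
after  1: x0=0x62 x1=0x06 x2=0x5a x3=0x60  N=0 Z=0
after  2: x0=0x62 x1=0x06 x2=0x60 x3=0x60  N=0 Z=0
after  3: x0=0xfe x1=0x06 x2=0x60 x3=0x60  N=1 Z=0
-- IRQ taken; context saved, return-PC = 4 --

K = 3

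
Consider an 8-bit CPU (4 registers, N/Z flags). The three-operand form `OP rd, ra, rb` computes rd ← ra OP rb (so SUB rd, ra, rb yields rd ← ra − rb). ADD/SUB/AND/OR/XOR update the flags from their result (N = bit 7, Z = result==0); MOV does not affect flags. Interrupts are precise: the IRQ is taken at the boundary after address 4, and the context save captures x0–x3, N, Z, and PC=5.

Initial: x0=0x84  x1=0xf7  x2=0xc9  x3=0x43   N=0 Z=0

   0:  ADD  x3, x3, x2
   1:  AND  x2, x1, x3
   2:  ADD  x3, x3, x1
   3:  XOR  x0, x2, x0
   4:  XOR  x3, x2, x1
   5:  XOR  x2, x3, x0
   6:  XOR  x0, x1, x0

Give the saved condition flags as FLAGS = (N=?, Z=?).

FLAGS = (N=1, Z=0)

after  0: x0=0x84 x1=0xf7 x2=0xc9 x3=0x0c  N=0 Z=0
after  1: x0=0x84 x1=0xf7 x2=0x04 x3=0x0c  N=0 Z=0
after  2: x0=0x84 x1=0xf7 x2=0x04 x3=0x03  N=0 Z=0
after  3: x0=0x80 x1=0xf7 x2=0x04 x3=0x03  N=1 Z=0
after  4: x0=0x80 x1=0xf7 x2=0x04 x3=0xf3  N=1 Z=0
-- IRQ taken; context saved, return-PC = 5 --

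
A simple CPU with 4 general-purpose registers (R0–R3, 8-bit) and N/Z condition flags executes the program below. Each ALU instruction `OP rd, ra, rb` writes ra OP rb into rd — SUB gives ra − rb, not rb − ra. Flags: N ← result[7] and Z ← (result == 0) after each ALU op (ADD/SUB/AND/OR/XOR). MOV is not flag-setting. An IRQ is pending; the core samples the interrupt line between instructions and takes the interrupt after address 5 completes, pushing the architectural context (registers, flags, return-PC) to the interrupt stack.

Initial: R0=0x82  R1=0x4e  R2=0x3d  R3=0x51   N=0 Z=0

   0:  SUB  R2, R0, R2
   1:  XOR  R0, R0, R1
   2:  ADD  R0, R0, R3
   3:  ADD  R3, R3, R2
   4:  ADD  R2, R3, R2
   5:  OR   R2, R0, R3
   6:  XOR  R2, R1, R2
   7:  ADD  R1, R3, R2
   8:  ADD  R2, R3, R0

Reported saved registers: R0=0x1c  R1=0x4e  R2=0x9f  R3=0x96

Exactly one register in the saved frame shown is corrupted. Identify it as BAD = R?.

after  0: R0=0x82 R1=0x4e R2=0x45 R3=0x51  N=0 Z=0
after  1: R0=0xcc R1=0x4e R2=0x45 R3=0x51  N=1 Z=0
after  2: R0=0x1d R1=0x4e R2=0x45 R3=0x51  N=0 Z=0
after  3: R0=0x1d R1=0x4e R2=0x45 R3=0x96  N=1 Z=0
after  4: R0=0x1d R1=0x4e R2=0xdb R3=0x96  N=1 Z=0
after  5: R0=0x1d R1=0x4e R2=0x9f R3=0x96  N=1 Z=0
-- IRQ taken; context saved, return-PC = 6 --
mismatch: R0: reported 0x1c vs actual 0x1d

BAD = R0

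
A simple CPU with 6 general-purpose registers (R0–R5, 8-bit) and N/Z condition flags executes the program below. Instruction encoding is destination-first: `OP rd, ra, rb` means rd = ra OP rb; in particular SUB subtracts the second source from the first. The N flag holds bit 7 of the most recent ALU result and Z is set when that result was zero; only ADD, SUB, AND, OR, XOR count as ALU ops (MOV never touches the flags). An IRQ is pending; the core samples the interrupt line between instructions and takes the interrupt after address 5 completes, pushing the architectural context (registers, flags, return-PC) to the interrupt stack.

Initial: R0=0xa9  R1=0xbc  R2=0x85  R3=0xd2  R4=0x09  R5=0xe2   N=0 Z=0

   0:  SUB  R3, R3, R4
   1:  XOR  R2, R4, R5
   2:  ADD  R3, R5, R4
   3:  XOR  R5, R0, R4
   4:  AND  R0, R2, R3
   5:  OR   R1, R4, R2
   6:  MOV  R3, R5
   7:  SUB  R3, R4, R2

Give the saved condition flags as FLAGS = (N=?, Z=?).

after  0: R0=0xa9 R1=0xbc R2=0x85 R3=0xc9 R4=0x09 R5=0xe2  N=1 Z=0
after  1: R0=0xa9 R1=0xbc R2=0xeb R3=0xc9 R4=0x09 R5=0xe2  N=1 Z=0
after  2: R0=0xa9 R1=0xbc R2=0xeb R3=0xeb R4=0x09 R5=0xe2  N=1 Z=0
after  3: R0=0xa9 R1=0xbc R2=0xeb R3=0xeb R4=0x09 R5=0xa0  N=1 Z=0
after  4: R0=0xeb R1=0xbc R2=0xeb R3=0xeb R4=0x09 R5=0xa0  N=1 Z=0
after  5: R0=0xeb R1=0xeb R2=0xeb R3=0xeb R4=0x09 R5=0xa0  N=1 Z=0
-- IRQ taken; context saved, return-PC = 6 --

FLAGS = (N=1, Z=0)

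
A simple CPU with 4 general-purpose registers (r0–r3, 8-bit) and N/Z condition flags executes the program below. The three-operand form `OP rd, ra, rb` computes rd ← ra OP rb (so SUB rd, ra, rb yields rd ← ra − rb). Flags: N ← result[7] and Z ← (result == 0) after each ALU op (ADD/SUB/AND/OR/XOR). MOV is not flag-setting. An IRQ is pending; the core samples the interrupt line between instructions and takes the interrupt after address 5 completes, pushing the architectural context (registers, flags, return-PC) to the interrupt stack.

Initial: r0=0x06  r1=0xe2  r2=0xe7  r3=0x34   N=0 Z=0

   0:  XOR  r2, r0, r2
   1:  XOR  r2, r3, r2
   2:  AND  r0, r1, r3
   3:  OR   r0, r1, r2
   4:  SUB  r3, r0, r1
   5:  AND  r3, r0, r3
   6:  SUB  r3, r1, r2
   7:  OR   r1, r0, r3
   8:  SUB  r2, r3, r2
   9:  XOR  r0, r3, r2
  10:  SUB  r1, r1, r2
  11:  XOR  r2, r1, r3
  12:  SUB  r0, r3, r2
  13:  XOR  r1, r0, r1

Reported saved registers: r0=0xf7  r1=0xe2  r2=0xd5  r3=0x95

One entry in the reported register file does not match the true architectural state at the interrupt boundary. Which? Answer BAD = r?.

after  0: r0=0x06 r1=0xe2 r2=0xe1 r3=0x34  N=1 Z=0
after  1: r0=0x06 r1=0xe2 r2=0xd5 r3=0x34  N=1 Z=0
after  2: r0=0x20 r1=0xe2 r2=0xd5 r3=0x34  N=0 Z=0
after  3: r0=0xf7 r1=0xe2 r2=0xd5 r3=0x34  N=1 Z=0
after  4: r0=0xf7 r1=0xe2 r2=0xd5 r3=0x15  N=0 Z=0
after  5: r0=0xf7 r1=0xe2 r2=0xd5 r3=0x15  N=0 Z=0
-- IRQ taken; context saved, return-PC = 6 --
mismatch: r3: reported 0x95 vs actual 0x15

BAD = r3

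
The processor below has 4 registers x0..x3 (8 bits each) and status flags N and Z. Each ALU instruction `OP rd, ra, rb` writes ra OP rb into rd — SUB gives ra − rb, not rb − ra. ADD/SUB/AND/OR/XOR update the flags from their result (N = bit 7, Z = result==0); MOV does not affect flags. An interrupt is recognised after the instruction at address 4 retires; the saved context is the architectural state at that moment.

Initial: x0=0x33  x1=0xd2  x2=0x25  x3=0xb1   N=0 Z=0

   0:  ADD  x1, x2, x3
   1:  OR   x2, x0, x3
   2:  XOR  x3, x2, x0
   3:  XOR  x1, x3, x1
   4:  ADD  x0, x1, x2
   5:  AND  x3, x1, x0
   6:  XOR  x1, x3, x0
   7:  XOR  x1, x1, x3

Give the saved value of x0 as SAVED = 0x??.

SAVED = 0x09

after  0: x0=0x33 x1=0xd6 x2=0x25 x3=0xb1  N=1 Z=0
after  1: x0=0x33 x1=0xd6 x2=0xb3 x3=0xb1  N=1 Z=0
after  2: x0=0x33 x1=0xd6 x2=0xb3 x3=0x80  N=1 Z=0
after  3: x0=0x33 x1=0x56 x2=0xb3 x3=0x80  N=0 Z=0
after  4: x0=0x09 x1=0x56 x2=0xb3 x3=0x80  N=0 Z=0
-- IRQ taken; context saved, return-PC = 5 --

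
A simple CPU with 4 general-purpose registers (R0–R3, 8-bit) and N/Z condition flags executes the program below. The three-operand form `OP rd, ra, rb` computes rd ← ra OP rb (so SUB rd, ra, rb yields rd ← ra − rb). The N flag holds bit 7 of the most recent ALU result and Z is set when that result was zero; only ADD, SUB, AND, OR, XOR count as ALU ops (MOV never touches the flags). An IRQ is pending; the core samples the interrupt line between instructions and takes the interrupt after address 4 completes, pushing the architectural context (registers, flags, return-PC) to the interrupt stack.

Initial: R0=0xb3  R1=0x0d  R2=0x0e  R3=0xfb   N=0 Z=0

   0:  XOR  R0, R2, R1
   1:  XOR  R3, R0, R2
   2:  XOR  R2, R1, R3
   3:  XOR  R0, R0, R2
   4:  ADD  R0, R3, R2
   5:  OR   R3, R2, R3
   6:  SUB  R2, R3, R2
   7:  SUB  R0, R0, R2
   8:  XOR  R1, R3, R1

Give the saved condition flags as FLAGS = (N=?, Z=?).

FLAGS = (N=0, Z=0)

after  0: R0=0x03 R1=0x0d R2=0x0e R3=0xfb  N=0 Z=0
after  1: R0=0x03 R1=0x0d R2=0x0e R3=0x0d  N=0 Z=0
after  2: R0=0x03 R1=0x0d R2=0x00 R3=0x0d  N=0 Z=1
after  3: R0=0x03 R1=0x0d R2=0x00 R3=0x0d  N=0 Z=0
after  4: R0=0x0d R1=0x0d R2=0x00 R3=0x0d  N=0 Z=0
-- IRQ taken; context saved, return-PC = 5 --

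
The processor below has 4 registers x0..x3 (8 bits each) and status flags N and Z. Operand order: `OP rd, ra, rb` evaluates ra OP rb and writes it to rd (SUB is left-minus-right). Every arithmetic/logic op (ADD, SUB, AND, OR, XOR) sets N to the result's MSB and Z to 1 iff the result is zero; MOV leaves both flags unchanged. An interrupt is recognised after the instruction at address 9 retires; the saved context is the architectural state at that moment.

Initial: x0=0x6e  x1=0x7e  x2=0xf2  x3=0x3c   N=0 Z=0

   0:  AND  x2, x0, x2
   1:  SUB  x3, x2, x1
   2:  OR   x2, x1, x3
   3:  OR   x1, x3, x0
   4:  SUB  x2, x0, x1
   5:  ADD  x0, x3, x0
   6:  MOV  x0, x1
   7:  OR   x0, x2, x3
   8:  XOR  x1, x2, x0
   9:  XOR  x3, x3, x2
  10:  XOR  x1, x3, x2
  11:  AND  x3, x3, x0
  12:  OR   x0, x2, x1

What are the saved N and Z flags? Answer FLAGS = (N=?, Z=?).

FLAGS = (N=0, Z=0)

after  0: x0=0x6e x1=0x7e x2=0x62 x3=0x3c  N=0 Z=0
after  1: x0=0x6e x1=0x7e x2=0x62 x3=0xe4  N=1 Z=0
after  2: x0=0x6e x1=0x7e x2=0xfe x3=0xe4  N=1 Z=0
after  3: x0=0x6e x1=0xee x2=0xfe x3=0xe4  N=1 Z=0
after  4: x0=0x6e x1=0xee x2=0x80 x3=0xe4  N=1 Z=0
after  5: x0=0x52 x1=0xee x2=0x80 x3=0xe4  N=0 Z=0
after  6: x0=0xee x1=0xee x2=0x80 x3=0xe4  N=0 Z=0
after  7: x0=0xe4 x1=0xee x2=0x80 x3=0xe4  N=1 Z=0
after  8: x0=0xe4 x1=0x64 x2=0x80 x3=0xe4  N=0 Z=0
after  9: x0=0xe4 x1=0x64 x2=0x80 x3=0x64  N=0 Z=0
-- IRQ taken; context saved, return-PC = 10 --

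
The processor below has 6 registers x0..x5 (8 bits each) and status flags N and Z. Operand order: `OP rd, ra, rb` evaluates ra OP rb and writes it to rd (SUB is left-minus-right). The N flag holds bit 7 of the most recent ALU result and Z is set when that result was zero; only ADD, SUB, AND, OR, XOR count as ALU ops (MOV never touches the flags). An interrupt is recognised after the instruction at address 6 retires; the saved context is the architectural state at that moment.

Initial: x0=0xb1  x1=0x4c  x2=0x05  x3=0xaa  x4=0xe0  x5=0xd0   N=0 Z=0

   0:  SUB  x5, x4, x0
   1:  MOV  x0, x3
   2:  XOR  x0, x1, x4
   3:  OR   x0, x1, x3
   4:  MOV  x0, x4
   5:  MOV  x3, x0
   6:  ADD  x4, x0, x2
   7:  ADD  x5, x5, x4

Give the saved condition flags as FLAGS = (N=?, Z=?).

after  0: x0=0xb1 x1=0x4c x2=0x05 x3=0xaa x4=0xe0 x5=0x2f  N=0 Z=0
after  1: x0=0xaa x1=0x4c x2=0x05 x3=0xaa x4=0xe0 x5=0x2f  N=0 Z=0
after  2: x0=0xac x1=0x4c x2=0x05 x3=0xaa x4=0xe0 x5=0x2f  N=1 Z=0
after  3: x0=0xee x1=0x4c x2=0x05 x3=0xaa x4=0xe0 x5=0x2f  N=1 Z=0
after  4: x0=0xe0 x1=0x4c x2=0x05 x3=0xaa x4=0xe0 x5=0x2f  N=1 Z=0
after  5: x0=0xe0 x1=0x4c x2=0x05 x3=0xe0 x4=0xe0 x5=0x2f  N=1 Z=0
after  6: x0=0xe0 x1=0x4c x2=0x05 x3=0xe0 x4=0xe5 x5=0x2f  N=1 Z=0
-- IRQ taken; context saved, return-PC = 7 --

FLAGS = (N=1, Z=0)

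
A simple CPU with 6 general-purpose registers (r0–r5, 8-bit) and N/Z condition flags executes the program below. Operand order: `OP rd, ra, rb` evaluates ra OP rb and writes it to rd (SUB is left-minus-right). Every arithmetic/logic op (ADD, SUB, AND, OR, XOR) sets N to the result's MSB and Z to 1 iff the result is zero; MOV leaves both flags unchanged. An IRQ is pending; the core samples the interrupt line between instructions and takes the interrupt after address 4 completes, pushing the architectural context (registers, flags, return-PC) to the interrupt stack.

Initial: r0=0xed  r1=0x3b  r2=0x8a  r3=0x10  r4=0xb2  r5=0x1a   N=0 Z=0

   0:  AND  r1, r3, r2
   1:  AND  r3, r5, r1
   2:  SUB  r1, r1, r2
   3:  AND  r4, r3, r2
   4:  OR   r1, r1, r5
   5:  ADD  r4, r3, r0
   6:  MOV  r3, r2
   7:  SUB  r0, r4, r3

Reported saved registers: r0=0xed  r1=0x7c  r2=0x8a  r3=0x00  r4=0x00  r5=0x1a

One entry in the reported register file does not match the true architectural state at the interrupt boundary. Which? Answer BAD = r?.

BAD = r1

after  0: r0=0xed r1=0x00 r2=0x8a r3=0x10 r4=0xb2 r5=0x1a  N=0 Z=1
after  1: r0=0xed r1=0x00 r2=0x8a r3=0x00 r4=0xb2 r5=0x1a  N=0 Z=1
after  2: r0=0xed r1=0x76 r2=0x8a r3=0x00 r4=0xb2 r5=0x1a  N=0 Z=0
after  3: r0=0xed r1=0x76 r2=0x8a r3=0x00 r4=0x00 r5=0x1a  N=0 Z=1
after  4: r0=0xed r1=0x7e r2=0x8a r3=0x00 r4=0x00 r5=0x1a  N=0 Z=0
-- IRQ taken; context saved, return-PC = 5 --
mismatch: r1: reported 0x7c vs actual 0x7e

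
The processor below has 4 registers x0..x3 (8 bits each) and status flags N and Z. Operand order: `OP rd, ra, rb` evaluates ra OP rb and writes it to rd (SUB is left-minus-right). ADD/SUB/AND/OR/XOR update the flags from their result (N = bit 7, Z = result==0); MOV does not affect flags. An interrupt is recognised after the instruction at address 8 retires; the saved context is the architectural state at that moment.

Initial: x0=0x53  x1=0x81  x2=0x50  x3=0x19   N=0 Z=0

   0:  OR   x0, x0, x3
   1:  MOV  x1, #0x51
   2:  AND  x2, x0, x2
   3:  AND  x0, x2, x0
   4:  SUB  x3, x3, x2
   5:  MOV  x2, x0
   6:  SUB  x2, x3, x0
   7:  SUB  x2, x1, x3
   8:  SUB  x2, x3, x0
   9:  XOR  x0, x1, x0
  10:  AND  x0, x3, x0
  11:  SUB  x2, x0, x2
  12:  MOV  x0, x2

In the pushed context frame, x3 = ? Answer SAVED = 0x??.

after  0: x0=0x5b x1=0x81 x2=0x50 x3=0x19  N=0 Z=0
after  1: x0=0x5b x1=0x51 x2=0x50 x3=0x19  N=0 Z=0
after  2: x0=0x5b x1=0x51 x2=0x50 x3=0x19  N=0 Z=0
after  3: x0=0x50 x1=0x51 x2=0x50 x3=0x19  N=0 Z=0
after  4: x0=0x50 x1=0x51 x2=0x50 x3=0xc9  N=1 Z=0
after  5: x0=0x50 x1=0x51 x2=0x50 x3=0xc9  N=1 Z=0
after  6: x0=0x50 x1=0x51 x2=0x79 x3=0xc9  N=0 Z=0
after  7: x0=0x50 x1=0x51 x2=0x88 x3=0xc9  N=1 Z=0
after  8: x0=0x50 x1=0x51 x2=0x79 x3=0xc9  N=0 Z=0
-- IRQ taken; context saved, return-PC = 9 --

SAVED = 0xc9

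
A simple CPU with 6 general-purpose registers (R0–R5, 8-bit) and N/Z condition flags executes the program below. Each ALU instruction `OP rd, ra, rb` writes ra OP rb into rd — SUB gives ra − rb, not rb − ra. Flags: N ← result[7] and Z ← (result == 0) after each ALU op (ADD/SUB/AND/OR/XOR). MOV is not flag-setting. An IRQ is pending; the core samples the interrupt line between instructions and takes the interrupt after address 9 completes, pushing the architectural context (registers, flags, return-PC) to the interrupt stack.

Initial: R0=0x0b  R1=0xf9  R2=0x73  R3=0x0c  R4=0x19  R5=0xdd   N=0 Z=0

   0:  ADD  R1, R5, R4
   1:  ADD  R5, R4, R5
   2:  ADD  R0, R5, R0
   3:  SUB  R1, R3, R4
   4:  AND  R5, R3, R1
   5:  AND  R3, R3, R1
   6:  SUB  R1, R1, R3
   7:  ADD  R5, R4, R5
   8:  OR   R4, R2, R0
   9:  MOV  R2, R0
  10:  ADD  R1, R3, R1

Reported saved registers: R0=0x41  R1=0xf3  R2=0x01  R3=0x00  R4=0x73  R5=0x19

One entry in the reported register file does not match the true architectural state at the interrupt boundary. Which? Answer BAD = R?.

after  0: R0=0x0b R1=0xf6 R2=0x73 R3=0x0c R4=0x19 R5=0xdd  N=1 Z=0
after  1: R0=0x0b R1=0xf6 R2=0x73 R3=0x0c R4=0x19 R5=0xf6  N=1 Z=0
after  2: R0=0x01 R1=0xf6 R2=0x73 R3=0x0c R4=0x19 R5=0xf6  N=0 Z=0
after  3: R0=0x01 R1=0xf3 R2=0x73 R3=0x0c R4=0x19 R5=0xf6  N=1 Z=0
after  4: R0=0x01 R1=0xf3 R2=0x73 R3=0x0c R4=0x19 R5=0x00  N=0 Z=1
after  5: R0=0x01 R1=0xf3 R2=0x73 R3=0x00 R4=0x19 R5=0x00  N=0 Z=1
after  6: R0=0x01 R1=0xf3 R2=0x73 R3=0x00 R4=0x19 R5=0x00  N=1 Z=0
after  7: R0=0x01 R1=0xf3 R2=0x73 R3=0x00 R4=0x19 R5=0x19  N=0 Z=0
after  8: R0=0x01 R1=0xf3 R2=0x73 R3=0x00 R4=0x73 R5=0x19  N=0 Z=0
after  9: R0=0x01 R1=0xf3 R2=0x01 R3=0x00 R4=0x73 R5=0x19  N=0 Z=0
-- IRQ taken; context saved, return-PC = 10 --
mismatch: R0: reported 0x41 vs actual 0x01

BAD = R0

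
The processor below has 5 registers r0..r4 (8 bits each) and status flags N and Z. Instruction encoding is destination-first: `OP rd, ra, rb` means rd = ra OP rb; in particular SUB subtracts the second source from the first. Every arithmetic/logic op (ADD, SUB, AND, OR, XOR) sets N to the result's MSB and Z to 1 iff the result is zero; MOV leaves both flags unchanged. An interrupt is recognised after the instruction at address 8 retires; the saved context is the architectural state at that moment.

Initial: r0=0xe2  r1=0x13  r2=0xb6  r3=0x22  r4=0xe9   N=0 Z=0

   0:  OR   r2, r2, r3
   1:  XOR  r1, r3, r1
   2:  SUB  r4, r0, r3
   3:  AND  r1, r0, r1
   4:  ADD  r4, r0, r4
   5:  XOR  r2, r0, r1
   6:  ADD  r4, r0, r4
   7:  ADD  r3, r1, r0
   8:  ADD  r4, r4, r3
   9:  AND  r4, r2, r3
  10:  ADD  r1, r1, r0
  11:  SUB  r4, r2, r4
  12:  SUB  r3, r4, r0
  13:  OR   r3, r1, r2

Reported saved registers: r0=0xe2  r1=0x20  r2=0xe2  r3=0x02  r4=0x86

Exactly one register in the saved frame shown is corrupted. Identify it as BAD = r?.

BAD = r2

after  0: r0=0xe2 r1=0x13 r2=0xb6 r3=0x22 r4=0xe9  N=1 Z=0
after  1: r0=0xe2 r1=0x31 r2=0xb6 r3=0x22 r4=0xe9  N=0 Z=0
after  2: r0=0xe2 r1=0x31 r2=0xb6 r3=0x22 r4=0xc0  N=1 Z=0
after  3: r0=0xe2 r1=0x20 r2=0xb6 r3=0x22 r4=0xc0  N=0 Z=0
after  4: r0=0xe2 r1=0x20 r2=0xb6 r3=0x22 r4=0xa2  N=1 Z=0
after  5: r0=0xe2 r1=0x20 r2=0xc2 r3=0x22 r4=0xa2  N=1 Z=0
after  6: r0=0xe2 r1=0x20 r2=0xc2 r3=0x22 r4=0x84  N=1 Z=0
after  7: r0=0xe2 r1=0x20 r2=0xc2 r3=0x02 r4=0x84  N=0 Z=0
after  8: r0=0xe2 r1=0x20 r2=0xc2 r3=0x02 r4=0x86  N=1 Z=0
-- IRQ taken; context saved, return-PC = 9 --
mismatch: r2: reported 0xe2 vs actual 0xc2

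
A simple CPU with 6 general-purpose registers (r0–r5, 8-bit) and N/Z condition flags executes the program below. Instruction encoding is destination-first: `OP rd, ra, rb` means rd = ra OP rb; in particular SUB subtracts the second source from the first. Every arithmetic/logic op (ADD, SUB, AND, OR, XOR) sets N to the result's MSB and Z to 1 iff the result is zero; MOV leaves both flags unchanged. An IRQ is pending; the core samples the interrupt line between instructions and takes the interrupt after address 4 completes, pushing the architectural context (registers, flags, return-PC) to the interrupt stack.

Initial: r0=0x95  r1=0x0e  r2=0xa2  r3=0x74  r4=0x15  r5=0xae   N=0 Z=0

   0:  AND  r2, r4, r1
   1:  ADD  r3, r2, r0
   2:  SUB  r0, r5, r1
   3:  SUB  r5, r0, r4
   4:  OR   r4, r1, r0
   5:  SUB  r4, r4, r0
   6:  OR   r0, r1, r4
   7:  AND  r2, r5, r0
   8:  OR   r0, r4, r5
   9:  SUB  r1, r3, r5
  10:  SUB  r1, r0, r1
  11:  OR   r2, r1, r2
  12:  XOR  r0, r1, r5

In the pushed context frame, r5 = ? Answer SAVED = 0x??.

after  0: r0=0x95 r1=0x0e r2=0x04 r3=0x74 r4=0x15 r5=0xae  N=0 Z=0
after  1: r0=0x95 r1=0x0e r2=0x04 r3=0x99 r4=0x15 r5=0xae  N=1 Z=0
after  2: r0=0xa0 r1=0x0e r2=0x04 r3=0x99 r4=0x15 r5=0xae  N=1 Z=0
after  3: r0=0xa0 r1=0x0e r2=0x04 r3=0x99 r4=0x15 r5=0x8b  N=1 Z=0
after  4: r0=0xa0 r1=0x0e r2=0x04 r3=0x99 r4=0xae r5=0x8b  N=1 Z=0
-- IRQ taken; context saved, return-PC = 5 --

SAVED = 0x8b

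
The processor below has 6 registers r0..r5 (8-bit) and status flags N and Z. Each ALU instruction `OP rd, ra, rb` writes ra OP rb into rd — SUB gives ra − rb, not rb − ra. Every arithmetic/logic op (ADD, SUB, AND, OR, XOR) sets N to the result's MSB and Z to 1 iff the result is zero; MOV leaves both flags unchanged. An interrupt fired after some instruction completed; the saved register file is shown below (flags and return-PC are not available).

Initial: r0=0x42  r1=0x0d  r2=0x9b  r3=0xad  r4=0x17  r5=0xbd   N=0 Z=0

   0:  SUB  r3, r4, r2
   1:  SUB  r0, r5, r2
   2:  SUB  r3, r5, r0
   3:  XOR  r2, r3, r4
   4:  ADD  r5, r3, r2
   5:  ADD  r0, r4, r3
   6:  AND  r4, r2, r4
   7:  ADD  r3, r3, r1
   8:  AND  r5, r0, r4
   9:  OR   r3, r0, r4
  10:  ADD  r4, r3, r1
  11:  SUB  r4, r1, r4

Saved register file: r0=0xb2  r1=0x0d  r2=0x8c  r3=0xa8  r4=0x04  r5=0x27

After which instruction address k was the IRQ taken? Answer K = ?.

K = 7

after  0: r0=0x42 r1=0x0d r2=0x9b r3=0x7c r4=0x17 r5=0xbd  N=0 Z=0
after  1: r0=0x22 r1=0x0d r2=0x9b r3=0x7c r4=0x17 r5=0xbd  N=0 Z=0
after  2: r0=0x22 r1=0x0d r2=0x9b r3=0x9b r4=0x17 r5=0xbd  N=1 Z=0
after  3: r0=0x22 r1=0x0d r2=0x8c r3=0x9b r4=0x17 r5=0xbd  N=1 Z=0
after  4: r0=0x22 r1=0x0d r2=0x8c r3=0x9b r4=0x17 r5=0x27  N=0 Z=0
after  5: r0=0xb2 r1=0x0d r2=0x8c r3=0x9b r4=0x17 r5=0x27  N=1 Z=0
after  6: r0=0xb2 r1=0x0d r2=0x8c r3=0x9b r4=0x04 r5=0x27  N=0 Z=0
after  7: r0=0xb2 r1=0x0d r2=0x8c r3=0xa8 r4=0x04 r5=0x27  N=1 Z=0
-- IRQ taken; context saved, return-PC = 8 --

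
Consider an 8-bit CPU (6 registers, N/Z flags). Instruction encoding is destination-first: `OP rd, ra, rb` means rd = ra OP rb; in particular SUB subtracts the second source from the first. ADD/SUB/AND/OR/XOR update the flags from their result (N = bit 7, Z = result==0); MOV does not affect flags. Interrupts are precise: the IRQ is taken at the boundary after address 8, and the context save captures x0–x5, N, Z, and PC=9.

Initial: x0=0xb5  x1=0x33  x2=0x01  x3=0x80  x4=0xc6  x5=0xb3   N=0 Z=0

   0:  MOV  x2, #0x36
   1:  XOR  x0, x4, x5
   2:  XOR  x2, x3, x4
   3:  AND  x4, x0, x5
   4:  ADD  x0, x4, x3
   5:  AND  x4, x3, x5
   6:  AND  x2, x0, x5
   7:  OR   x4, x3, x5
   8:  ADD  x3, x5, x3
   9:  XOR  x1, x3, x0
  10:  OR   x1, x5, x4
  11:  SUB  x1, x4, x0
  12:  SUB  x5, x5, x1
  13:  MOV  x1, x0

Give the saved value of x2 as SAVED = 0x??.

after  0: x0=0xb5 x1=0x33 x2=0x36 x3=0x80 x4=0xc6 x5=0xb3  N=0 Z=0
after  1: x0=0x75 x1=0x33 x2=0x36 x3=0x80 x4=0xc6 x5=0xb3  N=0 Z=0
after  2: x0=0x75 x1=0x33 x2=0x46 x3=0x80 x4=0xc6 x5=0xb3  N=0 Z=0
after  3: x0=0x75 x1=0x33 x2=0x46 x3=0x80 x4=0x31 x5=0xb3  N=0 Z=0
after  4: x0=0xb1 x1=0x33 x2=0x46 x3=0x80 x4=0x31 x5=0xb3  N=1 Z=0
after  5: x0=0xb1 x1=0x33 x2=0x46 x3=0x80 x4=0x80 x5=0xb3  N=1 Z=0
after  6: x0=0xb1 x1=0x33 x2=0xb1 x3=0x80 x4=0x80 x5=0xb3  N=1 Z=0
after  7: x0=0xb1 x1=0x33 x2=0xb1 x3=0x80 x4=0xb3 x5=0xb3  N=1 Z=0
after  8: x0=0xb1 x1=0x33 x2=0xb1 x3=0x33 x4=0xb3 x5=0xb3  N=0 Z=0
-- IRQ taken; context saved, return-PC = 9 --

SAVED = 0xb1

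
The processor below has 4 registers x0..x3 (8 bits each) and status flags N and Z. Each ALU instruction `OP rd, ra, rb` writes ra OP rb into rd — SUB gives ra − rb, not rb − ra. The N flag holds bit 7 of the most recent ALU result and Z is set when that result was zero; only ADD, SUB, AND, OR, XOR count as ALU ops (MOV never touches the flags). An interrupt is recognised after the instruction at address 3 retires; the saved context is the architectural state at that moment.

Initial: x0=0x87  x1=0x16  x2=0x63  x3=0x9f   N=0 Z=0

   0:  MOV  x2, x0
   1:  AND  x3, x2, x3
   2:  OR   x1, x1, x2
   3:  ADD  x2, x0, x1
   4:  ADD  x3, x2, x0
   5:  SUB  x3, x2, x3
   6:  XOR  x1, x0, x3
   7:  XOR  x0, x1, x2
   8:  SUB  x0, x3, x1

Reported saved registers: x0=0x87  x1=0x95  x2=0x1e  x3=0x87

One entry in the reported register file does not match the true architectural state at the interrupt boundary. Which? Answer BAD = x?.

BAD = x1

after  0: x0=0x87 x1=0x16 x2=0x87 x3=0x9f  N=0 Z=0
after  1: x0=0x87 x1=0x16 x2=0x87 x3=0x87  N=1 Z=0
after  2: x0=0x87 x1=0x97 x2=0x87 x3=0x87  N=1 Z=0
after  3: x0=0x87 x1=0x97 x2=0x1e x3=0x87  N=0 Z=0
-- IRQ taken; context saved, return-PC = 4 --
mismatch: x1: reported 0x95 vs actual 0x97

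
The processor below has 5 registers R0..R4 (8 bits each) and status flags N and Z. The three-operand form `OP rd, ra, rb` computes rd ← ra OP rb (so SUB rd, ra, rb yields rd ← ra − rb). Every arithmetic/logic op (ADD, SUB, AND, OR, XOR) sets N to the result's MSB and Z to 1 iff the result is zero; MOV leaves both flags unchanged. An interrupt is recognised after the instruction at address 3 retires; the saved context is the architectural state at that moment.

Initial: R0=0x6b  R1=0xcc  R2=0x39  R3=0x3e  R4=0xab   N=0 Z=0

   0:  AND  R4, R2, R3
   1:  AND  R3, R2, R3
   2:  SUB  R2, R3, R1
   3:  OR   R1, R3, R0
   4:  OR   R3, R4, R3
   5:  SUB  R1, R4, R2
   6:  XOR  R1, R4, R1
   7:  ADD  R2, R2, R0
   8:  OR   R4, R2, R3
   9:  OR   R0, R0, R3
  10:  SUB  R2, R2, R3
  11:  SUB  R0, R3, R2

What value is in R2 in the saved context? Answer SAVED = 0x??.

SAVED = 0x6c

after  0: R0=0x6b R1=0xcc R2=0x39 R3=0x3e R4=0x38  N=0 Z=0
after  1: R0=0x6b R1=0xcc R2=0x39 R3=0x38 R4=0x38  N=0 Z=0
after  2: R0=0x6b R1=0xcc R2=0x6c R3=0x38 R4=0x38  N=0 Z=0
after  3: R0=0x6b R1=0x7b R2=0x6c R3=0x38 R4=0x38  N=0 Z=0
-- IRQ taken; context saved, return-PC = 4 --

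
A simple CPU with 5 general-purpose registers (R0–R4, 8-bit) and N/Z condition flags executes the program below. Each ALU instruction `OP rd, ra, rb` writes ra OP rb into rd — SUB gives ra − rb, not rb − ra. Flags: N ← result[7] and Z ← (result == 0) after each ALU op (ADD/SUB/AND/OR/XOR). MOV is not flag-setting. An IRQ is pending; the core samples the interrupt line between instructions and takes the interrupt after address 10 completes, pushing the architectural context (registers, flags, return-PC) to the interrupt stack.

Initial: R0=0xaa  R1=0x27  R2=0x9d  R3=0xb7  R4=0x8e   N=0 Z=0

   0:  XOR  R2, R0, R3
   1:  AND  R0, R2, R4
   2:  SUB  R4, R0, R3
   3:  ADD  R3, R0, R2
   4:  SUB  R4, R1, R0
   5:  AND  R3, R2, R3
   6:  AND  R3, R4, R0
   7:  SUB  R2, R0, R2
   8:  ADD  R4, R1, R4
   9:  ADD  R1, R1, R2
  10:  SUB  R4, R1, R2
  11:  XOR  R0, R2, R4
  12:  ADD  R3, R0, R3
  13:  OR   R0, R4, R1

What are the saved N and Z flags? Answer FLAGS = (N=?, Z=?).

FLAGS = (N=0, Z=0)

after  0: R0=0xaa R1=0x27 R2=0x1d R3=0xb7 R4=0x8e  N=0 Z=0
after  1: R0=0x0c R1=0x27 R2=0x1d R3=0xb7 R4=0x8e  N=0 Z=0
after  2: R0=0x0c R1=0x27 R2=0x1d R3=0xb7 R4=0x55  N=0 Z=0
after  3: R0=0x0c R1=0x27 R2=0x1d R3=0x29 R4=0x55  N=0 Z=0
after  4: R0=0x0c R1=0x27 R2=0x1d R3=0x29 R4=0x1b  N=0 Z=0
after  5: R0=0x0c R1=0x27 R2=0x1d R3=0x09 R4=0x1b  N=0 Z=0
after  6: R0=0x0c R1=0x27 R2=0x1d R3=0x08 R4=0x1b  N=0 Z=0
after  7: R0=0x0c R1=0x27 R2=0xef R3=0x08 R4=0x1b  N=1 Z=0
after  8: R0=0x0c R1=0x27 R2=0xef R3=0x08 R4=0x42  N=0 Z=0
after  9: R0=0x0c R1=0x16 R2=0xef R3=0x08 R4=0x42  N=0 Z=0
after 10: R0=0x0c R1=0x16 R2=0xef R3=0x08 R4=0x27  N=0 Z=0
-- IRQ taken; context saved, return-PC = 11 --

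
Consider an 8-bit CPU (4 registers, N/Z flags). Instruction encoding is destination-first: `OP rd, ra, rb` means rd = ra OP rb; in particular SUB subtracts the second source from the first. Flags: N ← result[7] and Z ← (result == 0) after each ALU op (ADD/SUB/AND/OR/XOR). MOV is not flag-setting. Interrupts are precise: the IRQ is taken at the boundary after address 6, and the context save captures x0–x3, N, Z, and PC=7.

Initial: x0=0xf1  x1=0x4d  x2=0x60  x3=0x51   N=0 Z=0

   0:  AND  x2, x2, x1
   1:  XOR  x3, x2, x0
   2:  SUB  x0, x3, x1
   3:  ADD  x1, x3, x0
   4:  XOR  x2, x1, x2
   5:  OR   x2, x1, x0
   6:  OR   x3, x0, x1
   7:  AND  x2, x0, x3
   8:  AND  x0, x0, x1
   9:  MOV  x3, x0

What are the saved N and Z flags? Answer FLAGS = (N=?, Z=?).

FLAGS = (N=0, Z=0)

after  0: x0=0xf1 x1=0x4d x2=0x40 x3=0x51  N=0 Z=0
after  1: x0=0xf1 x1=0x4d x2=0x40 x3=0xb1  N=1 Z=0
after  2: x0=0x64 x1=0x4d x2=0x40 x3=0xb1  N=0 Z=0
after  3: x0=0x64 x1=0x15 x2=0x40 x3=0xb1  N=0 Z=0
after  4: x0=0x64 x1=0x15 x2=0x55 x3=0xb1  N=0 Z=0
after  5: x0=0x64 x1=0x15 x2=0x75 x3=0xb1  N=0 Z=0
after  6: x0=0x64 x1=0x15 x2=0x75 x3=0x75  N=0 Z=0
-- IRQ taken; context saved, return-PC = 7 --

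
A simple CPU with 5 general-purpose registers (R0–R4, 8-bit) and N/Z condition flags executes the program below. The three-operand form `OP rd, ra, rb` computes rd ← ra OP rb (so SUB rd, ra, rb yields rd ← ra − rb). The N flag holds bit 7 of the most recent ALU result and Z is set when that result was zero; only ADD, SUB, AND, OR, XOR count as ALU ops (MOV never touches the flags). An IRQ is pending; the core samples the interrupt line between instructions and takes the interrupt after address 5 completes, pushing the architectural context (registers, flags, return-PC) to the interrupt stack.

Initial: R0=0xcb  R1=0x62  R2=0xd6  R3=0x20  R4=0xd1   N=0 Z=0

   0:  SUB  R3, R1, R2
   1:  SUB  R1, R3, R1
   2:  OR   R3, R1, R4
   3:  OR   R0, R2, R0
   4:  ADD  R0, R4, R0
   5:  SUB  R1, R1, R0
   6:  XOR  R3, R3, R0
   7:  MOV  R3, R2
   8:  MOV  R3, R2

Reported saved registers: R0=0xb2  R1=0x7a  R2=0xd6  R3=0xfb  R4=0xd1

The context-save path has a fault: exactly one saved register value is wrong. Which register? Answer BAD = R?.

BAD = R0

after  0: R0=0xcb R1=0x62 R2=0xd6 R3=0x8c R4=0xd1  N=1 Z=0
after  1: R0=0xcb R1=0x2a R2=0xd6 R3=0x8c R4=0xd1  N=0 Z=0
after  2: R0=0xcb R1=0x2a R2=0xd6 R3=0xfb R4=0xd1  N=1 Z=0
after  3: R0=0xdf R1=0x2a R2=0xd6 R3=0xfb R4=0xd1  N=1 Z=0
after  4: R0=0xb0 R1=0x2a R2=0xd6 R3=0xfb R4=0xd1  N=1 Z=0
after  5: R0=0xb0 R1=0x7a R2=0xd6 R3=0xfb R4=0xd1  N=0 Z=0
-- IRQ taken; context saved, return-PC = 6 --
mismatch: R0: reported 0xb2 vs actual 0xb0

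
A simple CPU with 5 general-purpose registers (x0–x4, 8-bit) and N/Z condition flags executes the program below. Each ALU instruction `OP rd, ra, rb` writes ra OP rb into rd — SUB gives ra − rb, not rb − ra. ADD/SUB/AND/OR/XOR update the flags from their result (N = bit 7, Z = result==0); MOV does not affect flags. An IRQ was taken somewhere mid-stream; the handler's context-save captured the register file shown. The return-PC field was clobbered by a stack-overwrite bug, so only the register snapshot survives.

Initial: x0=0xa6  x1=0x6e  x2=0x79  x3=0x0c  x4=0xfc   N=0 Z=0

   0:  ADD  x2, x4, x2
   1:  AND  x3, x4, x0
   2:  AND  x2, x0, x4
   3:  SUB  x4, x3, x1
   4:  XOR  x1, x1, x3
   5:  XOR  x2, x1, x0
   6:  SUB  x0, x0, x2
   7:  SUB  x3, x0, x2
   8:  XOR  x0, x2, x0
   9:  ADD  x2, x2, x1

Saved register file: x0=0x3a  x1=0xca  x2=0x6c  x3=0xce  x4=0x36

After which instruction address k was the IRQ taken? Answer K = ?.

K = 7

after  0: x0=0xa6 x1=0x6e x2=0x75 x3=0x0c x4=0xfc  N=0 Z=0
after  1: x0=0xa6 x1=0x6e x2=0x75 x3=0xa4 x4=0xfc  N=1 Z=0
after  2: x0=0xa6 x1=0x6e x2=0xa4 x3=0xa4 x4=0xfc  N=1 Z=0
after  3: x0=0xa6 x1=0x6e x2=0xa4 x3=0xa4 x4=0x36  N=0 Z=0
after  4: x0=0xa6 x1=0xca x2=0xa4 x3=0xa4 x4=0x36  N=1 Z=0
after  5: x0=0xa6 x1=0xca x2=0x6c x3=0xa4 x4=0x36  N=0 Z=0
after  6: x0=0x3a x1=0xca x2=0x6c x3=0xa4 x4=0x36  N=0 Z=0
after  7: x0=0x3a x1=0xca x2=0x6c x3=0xce x4=0x36  N=1 Z=0
-- IRQ taken; context saved, return-PC = 8 --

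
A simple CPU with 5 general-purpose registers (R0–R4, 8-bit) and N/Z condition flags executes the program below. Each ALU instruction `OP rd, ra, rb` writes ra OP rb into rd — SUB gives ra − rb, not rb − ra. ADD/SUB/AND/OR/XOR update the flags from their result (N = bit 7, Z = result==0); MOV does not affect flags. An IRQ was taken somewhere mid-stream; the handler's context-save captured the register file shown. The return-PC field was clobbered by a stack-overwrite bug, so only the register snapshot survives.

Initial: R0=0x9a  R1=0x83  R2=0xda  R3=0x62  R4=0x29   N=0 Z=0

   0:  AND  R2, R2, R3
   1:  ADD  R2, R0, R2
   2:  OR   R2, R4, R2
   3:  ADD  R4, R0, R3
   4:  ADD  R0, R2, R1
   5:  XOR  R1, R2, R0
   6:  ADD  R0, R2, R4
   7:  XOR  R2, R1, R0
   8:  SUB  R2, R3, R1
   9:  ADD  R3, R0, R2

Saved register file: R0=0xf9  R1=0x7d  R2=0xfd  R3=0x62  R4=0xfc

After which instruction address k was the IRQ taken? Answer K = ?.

after  0: R0=0x9a R1=0x83 R2=0x42 R3=0x62 R4=0x29  N=0 Z=0
after  1: R0=0x9a R1=0x83 R2=0xdc R3=0x62 R4=0x29  N=1 Z=0
after  2: R0=0x9a R1=0x83 R2=0xfd R3=0x62 R4=0x29  N=1 Z=0
after  3: R0=0x9a R1=0x83 R2=0xfd R3=0x62 R4=0xfc  N=1 Z=0
after  4: R0=0x80 R1=0x83 R2=0xfd R3=0x62 R4=0xfc  N=1 Z=0
after  5: R0=0x80 R1=0x7d R2=0xfd R3=0x62 R4=0xfc  N=0 Z=0
after  6: R0=0xf9 R1=0x7d R2=0xfd R3=0x62 R4=0xfc  N=1 Z=0
-- IRQ taken; context saved, return-PC = 7 --

K = 6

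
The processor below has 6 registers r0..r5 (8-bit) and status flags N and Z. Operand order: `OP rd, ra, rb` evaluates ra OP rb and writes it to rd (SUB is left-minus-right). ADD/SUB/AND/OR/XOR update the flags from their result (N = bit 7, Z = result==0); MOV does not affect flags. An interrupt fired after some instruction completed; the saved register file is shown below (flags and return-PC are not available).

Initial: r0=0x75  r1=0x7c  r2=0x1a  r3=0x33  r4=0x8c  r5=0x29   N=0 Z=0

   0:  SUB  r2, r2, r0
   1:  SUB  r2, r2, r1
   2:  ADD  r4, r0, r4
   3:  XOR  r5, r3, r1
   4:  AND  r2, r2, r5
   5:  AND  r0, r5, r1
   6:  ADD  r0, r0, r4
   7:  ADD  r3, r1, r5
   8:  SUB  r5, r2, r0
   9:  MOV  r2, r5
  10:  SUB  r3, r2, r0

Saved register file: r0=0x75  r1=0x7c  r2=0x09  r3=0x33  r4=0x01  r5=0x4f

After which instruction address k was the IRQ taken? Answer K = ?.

K = 4

after  0: r0=0x75 r1=0x7c r2=0xa5 r3=0x33 r4=0x8c r5=0x29  N=1 Z=0
after  1: r0=0x75 r1=0x7c r2=0x29 r3=0x33 r4=0x8c r5=0x29  N=0 Z=0
after  2: r0=0x75 r1=0x7c r2=0x29 r3=0x33 r4=0x01 r5=0x29  N=0 Z=0
after  3: r0=0x75 r1=0x7c r2=0x29 r3=0x33 r4=0x01 r5=0x4f  N=0 Z=0
after  4: r0=0x75 r1=0x7c r2=0x09 r3=0x33 r4=0x01 r5=0x4f  N=0 Z=0
-- IRQ taken; context saved, return-PC = 5 --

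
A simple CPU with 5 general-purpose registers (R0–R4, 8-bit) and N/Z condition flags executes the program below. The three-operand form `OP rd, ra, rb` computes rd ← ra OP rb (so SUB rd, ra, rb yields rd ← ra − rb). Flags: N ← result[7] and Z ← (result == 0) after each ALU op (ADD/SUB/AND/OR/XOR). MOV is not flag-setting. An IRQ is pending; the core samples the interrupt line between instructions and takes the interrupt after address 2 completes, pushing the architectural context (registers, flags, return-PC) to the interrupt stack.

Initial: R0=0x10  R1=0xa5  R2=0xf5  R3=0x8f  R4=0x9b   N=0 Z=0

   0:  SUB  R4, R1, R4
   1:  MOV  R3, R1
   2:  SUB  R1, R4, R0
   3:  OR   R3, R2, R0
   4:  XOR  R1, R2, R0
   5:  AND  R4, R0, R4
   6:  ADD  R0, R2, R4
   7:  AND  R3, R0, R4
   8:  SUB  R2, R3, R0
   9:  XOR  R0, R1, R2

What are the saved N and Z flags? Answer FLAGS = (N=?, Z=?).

after  0: R0=0x10 R1=0xa5 R2=0xf5 R3=0x8f R4=0x0a  N=0 Z=0
after  1: R0=0x10 R1=0xa5 R2=0xf5 R3=0xa5 R4=0x0a  N=0 Z=0
after  2: R0=0x10 R1=0xfa R2=0xf5 R3=0xa5 R4=0x0a  N=1 Z=0
-- IRQ taken; context saved, return-PC = 3 --

FLAGS = (N=1, Z=0)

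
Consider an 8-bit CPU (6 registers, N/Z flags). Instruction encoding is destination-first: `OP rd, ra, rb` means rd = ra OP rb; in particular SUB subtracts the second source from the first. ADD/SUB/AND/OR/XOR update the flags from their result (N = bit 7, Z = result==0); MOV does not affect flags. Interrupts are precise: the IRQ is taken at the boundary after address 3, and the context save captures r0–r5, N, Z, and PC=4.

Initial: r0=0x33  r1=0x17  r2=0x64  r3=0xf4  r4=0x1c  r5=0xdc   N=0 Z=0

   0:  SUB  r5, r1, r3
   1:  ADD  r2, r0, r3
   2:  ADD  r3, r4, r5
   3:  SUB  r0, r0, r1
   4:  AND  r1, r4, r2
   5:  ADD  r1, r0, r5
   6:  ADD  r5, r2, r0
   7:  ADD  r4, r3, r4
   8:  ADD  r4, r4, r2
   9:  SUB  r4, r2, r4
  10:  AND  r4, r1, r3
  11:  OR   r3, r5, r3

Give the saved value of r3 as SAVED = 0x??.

after  0: r0=0x33 r1=0x17 r2=0x64 r3=0xf4 r4=0x1c r5=0x23  N=0 Z=0
after  1: r0=0x33 r1=0x17 r2=0x27 r3=0xf4 r4=0x1c r5=0x23  N=0 Z=0
after  2: r0=0x33 r1=0x17 r2=0x27 r3=0x3f r4=0x1c r5=0x23  N=0 Z=0
after  3: r0=0x1c r1=0x17 r2=0x27 r3=0x3f r4=0x1c r5=0x23  N=0 Z=0
-- IRQ taken; context saved, return-PC = 4 --

SAVED = 0x3f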